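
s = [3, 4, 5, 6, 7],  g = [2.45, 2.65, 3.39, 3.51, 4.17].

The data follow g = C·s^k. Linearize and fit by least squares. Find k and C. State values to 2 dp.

k = 0.63, C = 1.18

Let Y = ln g. Fitting Y = k·ln s + ln C by least squares:
Over the data: Σln s = 7.8320, Σ(ln s)² = 12.7160, Σln g = 5.7750, Σln s·ln g = 9.3287.
Normal system: [[12.7160, 7.8320]; [7.8320, 5]]·[k, ln C]ᵀ = [9.3287, 5.7750]ᵀ.
Slope k = (n·Σln s·ln g − Σln s·Σln g)/(n·Σ(ln s)² − (Σln s)²) = (5·9.3287 − 7.8320·5.7750)/2.2397 = 0.63112; ln C = (Σln g − k·Σln s)/n = 0.16642, so C = exp(0.16642) = 1.18107.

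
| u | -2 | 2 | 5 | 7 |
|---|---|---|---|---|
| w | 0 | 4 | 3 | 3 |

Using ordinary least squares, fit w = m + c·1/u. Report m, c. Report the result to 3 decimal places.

m = 2.150, c = 4.089

The normal system XᵀX·[m, c]ᵀ = Xᵀw is [[4, 12/35]; [12/35, 1373/2450]]·[m, c]ᵀ = [10, 106/35]ᵀ.
Determinant 4·(1373/2450) − (12/35)² = 2602/1225.
m = (10·(1373/2450) − (12/35)·(106/35))/(2602/1225) = 5593/2602; c = (4·(106/35) − (12/35)·10)/(2602/1225) = 5320/1301.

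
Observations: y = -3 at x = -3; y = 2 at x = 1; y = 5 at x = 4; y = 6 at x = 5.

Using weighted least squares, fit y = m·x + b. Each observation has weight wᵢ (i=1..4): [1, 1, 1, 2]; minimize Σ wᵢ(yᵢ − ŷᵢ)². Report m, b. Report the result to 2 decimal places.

Setting ∂/∂m … = 0 gives: 76·m + 12·b = 91;  12·m + 5·b = 16.
Determinant 76·5 − 12² = 236.
m = (91·5 − 12·16)/236 = 263/236; b = (76·16 − 12·91)/236 = 31/59.

m = 1.11, b = 0.53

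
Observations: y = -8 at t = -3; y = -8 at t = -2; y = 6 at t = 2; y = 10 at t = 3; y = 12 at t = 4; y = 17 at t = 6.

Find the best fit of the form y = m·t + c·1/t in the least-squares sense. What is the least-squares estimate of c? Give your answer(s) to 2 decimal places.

c = 2.81

Normal-equation sums: Σt·t = 78, Σt·1/t = 6, Σ1/t·1/t = 13/16.
For Aᵀy: Σt·y = 232, Σ1/t·y = 113/6.
AᵀA·[m, c]ᵀ = Aᵀy becomes [[78, 6]; [6, 13/16]]·[m, c]ᵀ = [232, 113/6]ᵀ.
Determinant 78·(13/16) − 6² = 219/8.
m = (232·(13/16) − 6·(113/6))/(219/8) = 604/219; c = (78·(113/6) − 6·232)/(219/8) = 616/219.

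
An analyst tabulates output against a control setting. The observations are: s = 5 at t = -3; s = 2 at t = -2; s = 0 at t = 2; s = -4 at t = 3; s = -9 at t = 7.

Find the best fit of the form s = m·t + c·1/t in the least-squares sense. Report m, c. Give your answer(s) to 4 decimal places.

m = -1.4131, c = 2.3967

AᵀA·[m, c]ᵀ = Aᵀs reads: 75·m + 5·c = -94;  5·m + (655/882)·c = -37/7.
(Σt·t = 75, Σt·1/t = 5, Σ1/t·1/t = 655/882, Σt·s = -94, Σ1/t·s = -37/7.)
Δ = 75·(655/882) − 5² = 9025/294.
m = ((-94)·(655/882) − 5·(-37/7))/(9025/294) = -7652/5415; c = (75·(-37/7) − 5·(-94))/(9025/294) = 4326/1805.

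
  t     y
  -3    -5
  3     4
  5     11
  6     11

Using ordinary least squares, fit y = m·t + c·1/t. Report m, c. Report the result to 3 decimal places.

m = 2.140, c = -5.263

The normal equations are: 79·m + 4·c = 148;  4·m + (29/100)·c = 211/30.
(Σt·t = 79, Σt·1/t = 4, Σ1/t·1/t = 29/100, Σt·y = 148, Σ1/t·y = 211/30.)
det = 79·(29/100) − 4² = 691/100.
m = (148·(29/100) − 4·(211/30))/(691/100) = 4436/2073; c = (79·(211/30) − 4·148)/(691/100) = -10910/2073.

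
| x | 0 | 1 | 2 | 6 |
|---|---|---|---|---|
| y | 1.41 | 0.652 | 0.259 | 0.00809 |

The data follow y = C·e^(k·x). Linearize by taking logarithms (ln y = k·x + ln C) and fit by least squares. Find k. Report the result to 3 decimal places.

k = -0.866

Let Y = ln y. Fitting Y = k·x + ln C by least squares:
Σx = 9.0000, Σ(x)² = 41.0000, Σln y = -6.2522, Σx·ln y = -32.0323.
Equations: 41.0000·k + 9.0000·ln C = -32.0323;  9.0000·k + 4·ln C = -6.2522.
Slope k = (n·Σx·ln y − Σx·Σln y)/(n·Σ(x)² − (Σx)²) = (4·-32.0323 − 9.0000·-6.2522)/83.0000 = -0.86578; ln C = (Σln y − k·Σx)/n = 0.38496.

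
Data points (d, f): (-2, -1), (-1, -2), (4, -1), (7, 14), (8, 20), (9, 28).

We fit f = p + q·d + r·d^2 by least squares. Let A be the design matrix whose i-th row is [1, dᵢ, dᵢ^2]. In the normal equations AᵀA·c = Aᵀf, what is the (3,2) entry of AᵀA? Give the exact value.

1639

Row 3 ↔ basis d^2, column 2 ↔ basis d, so (AᵀA)_{3,2} = Σᵢ (d^2)·(d) = (4)·(-2) + (1)·(-1) + (16)·(4) + (49)·(7) + (64)·(8) + (81)·(9) = 1639.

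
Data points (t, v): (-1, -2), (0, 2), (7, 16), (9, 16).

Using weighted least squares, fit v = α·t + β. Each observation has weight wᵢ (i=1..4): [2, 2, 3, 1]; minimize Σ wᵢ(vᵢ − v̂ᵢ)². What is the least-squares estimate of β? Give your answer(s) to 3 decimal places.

Compute the Gram sums: Σwᵢ·t·t = 230, Σwᵢ·t = 28, Σwᵢ·1 = 8.
For MᵀWv: Σwᵢ·t·v = 484, Σwᵢ·v = 64.
det = 230·8 − 28² = 1056.
α = (484·8 − 28·64)/1056 = 65/33; β = (230·64 − 28·484)/1056 = 73/66.

β = 1.106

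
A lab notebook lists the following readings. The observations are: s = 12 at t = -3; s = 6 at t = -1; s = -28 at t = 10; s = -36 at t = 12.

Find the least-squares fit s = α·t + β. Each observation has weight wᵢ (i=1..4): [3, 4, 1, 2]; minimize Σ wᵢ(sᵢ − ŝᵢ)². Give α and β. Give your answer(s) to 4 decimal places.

α = -3.1795, β = 2.6770

Normal-equation sums: Σwᵢ·t·t = 419, Σwᵢ·t = 21, Σwᵢ·1 = 10.
For AᵀWs: Σwᵢ·t·s = -1276, Σwᵢ·s = -40.
AᵀWA·[α, β]ᵀ = AᵀWs becomes [[419, 21]; [21, 10]]·[α, β]ᵀ = [-1276, -40]ᵀ.
Eliminating β: 10·(row 1) − 21·(row 2) gives 3749·α = 10·(-1276) − 21·(-40) = -11920, so α = -11920/3749.
Then β = ((-40) − 21·(-11920/3749))/10 = 10036/3749.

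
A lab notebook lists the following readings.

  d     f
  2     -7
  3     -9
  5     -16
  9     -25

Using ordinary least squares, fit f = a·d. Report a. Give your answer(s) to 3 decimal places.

XᵀX·[a]ᵀ = Xᵀf reads: 119·a = -346.
(Σd·d = 119, Σd·f = -346.)
a = (-346)/119 = -2.90756.

a = -2.908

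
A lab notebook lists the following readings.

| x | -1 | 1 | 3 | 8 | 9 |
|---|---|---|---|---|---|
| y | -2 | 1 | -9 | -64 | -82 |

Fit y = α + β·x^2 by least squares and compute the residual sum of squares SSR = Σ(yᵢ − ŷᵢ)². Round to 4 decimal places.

MᵀM·[α, β]ᵀ = Mᵀy reads: 5·α + 156·β = -156;  156·α + 10740·β = -10820.
(Σ1 = 5, Σx^2 = 156, Σx^2·x^2 = 10740, Σy = -156, Σx^2·y = -10820.)
det = 5·10740 − 156² = 29364.
α = ((-156)·10740 − 156·(-10820))/29364 = 1040/2447; β = (5·(-10820) − 156·(-156))/29364 = -7441/7341.
Residuals: -10361/7341, 11662/7341, -740/2447, 3280/7341, -787/2447; SSR = 36046/7341.

SSR = 4.9102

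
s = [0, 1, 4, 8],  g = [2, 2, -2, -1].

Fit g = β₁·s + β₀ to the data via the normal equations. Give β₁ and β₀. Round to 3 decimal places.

Entries of AᵀA: Σs·s = 81, Σs = 13, Σ1 = 4.
Right-hand side: Σs·g = -14, Σg = 1.
Determinant 81·4 − 13² = 155.
β₁ = ((-14)·4 − 13·1)/155 = -69/155; β₀ = (81·1 − 13·(-14))/155 = 263/155.

β₁ = -0.445, β₀ = 1.697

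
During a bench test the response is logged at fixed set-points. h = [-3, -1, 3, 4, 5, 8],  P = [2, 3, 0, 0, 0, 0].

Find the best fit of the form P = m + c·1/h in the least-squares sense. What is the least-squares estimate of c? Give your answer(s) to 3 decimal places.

The normal equations are: 6·m + (-17/40)·c = 5;  (-17/40)·m + (19301/14400)·c = -11/3.
det = 6·(19301/14400) − (-17/40)² = 7547/960.
m = (5·(19301/14400) − (-17/40)·(-11/3))/(7547/960) = 14813/22641; c = (6·(-11/3) − (-17/40)·5)/(7547/960) = -19080/7547.

c = -2.528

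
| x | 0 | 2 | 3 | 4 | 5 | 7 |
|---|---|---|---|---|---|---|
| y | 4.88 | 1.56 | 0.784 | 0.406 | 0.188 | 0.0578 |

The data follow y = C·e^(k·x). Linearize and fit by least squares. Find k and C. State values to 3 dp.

Let Y = ln y. Fitting Y = k·x + ln C by least squares:
XᵀX = [[103.0000, 21.0000]; [21.0000, 6]], rhs = [-31.7582, -3.6370]ᵀ  (here Σx = 21.0000, Σ(x)² = 103.0000, Σln y = -3.6370, Σx·ln y = -31.7582).
Δ = 103.0000·6 − (21.0000)² = 177.0000; k = (-31.7582·6 − 21.0000·-3.6370)/177.0000 = -0.64504, ln C = (103.0000·-3.6370 − 21.0000·-31.7582)/177.0000 = 1.65148, so C = exp(1.65148) = 5.21468.

k = -0.645, C = 5.215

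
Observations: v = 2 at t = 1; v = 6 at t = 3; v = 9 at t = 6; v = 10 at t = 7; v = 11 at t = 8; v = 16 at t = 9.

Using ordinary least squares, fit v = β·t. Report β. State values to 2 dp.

Entries of AᵀA: Σt·t = 240.
Right-hand side: Σt·v = 376.
So AᵀA·[β]ᵀ = Aᵀv: [[240]]·[β]ᵀ = [376]ᵀ.
Hence β = 376 / 240 ≈ 1.56667.

β = 1.57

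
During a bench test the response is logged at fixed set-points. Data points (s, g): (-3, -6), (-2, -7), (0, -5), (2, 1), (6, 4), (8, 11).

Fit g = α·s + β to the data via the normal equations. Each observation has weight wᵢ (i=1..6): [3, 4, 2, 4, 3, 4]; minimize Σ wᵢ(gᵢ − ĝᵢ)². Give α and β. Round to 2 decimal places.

The normal equations are: 423·α + 41·β = 542;  41·α + 20·β = 4.
(Σwᵢ·s·s = 423, Σwᵢ·s = 41, Σwᵢ·1 = 20, Σwᵢ·s·g = 542, Σwᵢ·g = 4.)
det = 423·20 − 41² = 6779.
α = (542·20 − 41·4)/6779 = 10676/6779; β = (423·4 − 41·542)/6779 = -20530/6779.

α = 1.57, β = -3.03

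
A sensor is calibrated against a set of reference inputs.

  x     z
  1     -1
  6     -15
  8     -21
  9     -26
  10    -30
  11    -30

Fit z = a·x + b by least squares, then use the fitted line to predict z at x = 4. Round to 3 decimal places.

From the data, Σx·x = 403, Σx = 45, Σ1 = 6.
Right-hand side: Σx·z = -1123, Σz = -123.
Determinant 403·6 − 45² = 393.
a = ((-1123)·6 − 45·(-123))/393 = -401/131; b = (403·(-123) − 45·(-1123))/393 = 322/131.
At x = 4: ẑ = (-401/131)·(4) + (322/131)·(1) = -1282/131.

ẑ = -9.786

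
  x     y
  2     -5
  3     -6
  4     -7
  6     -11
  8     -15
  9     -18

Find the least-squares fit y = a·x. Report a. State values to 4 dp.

a = -1.9238

AᵀA·[a]ᵀ = Aᵀy reads: 210·a = -404.
Hence a = -404 / 210 ≈ -1.92381.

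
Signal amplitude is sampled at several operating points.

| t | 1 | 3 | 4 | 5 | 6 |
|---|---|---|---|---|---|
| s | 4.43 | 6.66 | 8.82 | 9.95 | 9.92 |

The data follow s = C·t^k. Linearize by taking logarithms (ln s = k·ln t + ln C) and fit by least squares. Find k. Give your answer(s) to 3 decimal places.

With ln sᵢ as the transformed response and ln tᵢ as the regressor:
Σln t = 5.8861, Σ(ln t)² = 8.9295, Σln s = 10.1537, Σln t·ln s = 12.9102.
Equations: 8.9295·k + 5.8861·ln C = 12.9102;  5.8861·k + 5·ln C = 10.1537.
Solving (det = 10.0010): k = 0.47849, ln C = 1.46745.

k = 0.478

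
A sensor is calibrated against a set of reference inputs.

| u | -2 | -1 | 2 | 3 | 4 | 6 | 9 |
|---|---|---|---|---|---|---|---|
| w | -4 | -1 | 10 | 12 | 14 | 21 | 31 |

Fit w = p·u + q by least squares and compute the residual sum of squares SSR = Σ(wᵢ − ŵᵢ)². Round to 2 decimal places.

Compute the Gram sums: Σu·u = 151, Σu = 21, Σ1 = 7.
And Σu·w = 526, Σw = 83.
Determinant 151·7 − 21² = 616.
p = (526·7 − 21·83)/616 = 277/88; q = (151·83 − 21·526)/616 = 1487/616.
Residuals: -73/616, -41/154, 795/616, 1/7, -619/616, -185/616, 79/308; SSR = 1809/616.

SSR = 2.94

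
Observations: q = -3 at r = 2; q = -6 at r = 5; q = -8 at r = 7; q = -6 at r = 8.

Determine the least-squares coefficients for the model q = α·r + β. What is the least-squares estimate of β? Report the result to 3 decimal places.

AᵀA·[α, β]ᵀ = Aᵀq reads: 142·α + 22·β = -140;  22·α + 4·β = -23.
(Σr·r = 142, Σr = 22, Σ1 = 4, Σr·q = -140, Σq = -23.)
det = 142·4 − 22² = 84.
α = ((-140)·4 − 22·(-23))/84 = -9/14; β = (142·(-23) − 22·(-140))/84 = -31/14.

β = -2.214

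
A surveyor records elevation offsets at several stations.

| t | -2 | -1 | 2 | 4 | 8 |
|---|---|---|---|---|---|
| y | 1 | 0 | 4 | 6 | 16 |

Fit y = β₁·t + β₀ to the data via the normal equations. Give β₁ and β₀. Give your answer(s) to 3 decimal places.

Forming XᵀX = [[89, 11]; [11, 5]] and Xᵀy = [158, 27]ᵀ gives XᵀX·[β₁, β₀]ᵀ = Xᵀy.
Determinant 89·5 − 11² = 324.
β₁ = (158·5 − 11·27)/324 = 493/324; β₀ = (89·27 − 11·158)/324 = 665/324.

β₁ = 1.522, β₀ = 2.052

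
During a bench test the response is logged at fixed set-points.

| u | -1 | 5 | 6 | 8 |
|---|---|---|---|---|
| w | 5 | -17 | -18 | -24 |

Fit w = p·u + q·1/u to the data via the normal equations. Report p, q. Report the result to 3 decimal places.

Normal-equation sums: Σu·u = 126, Σu·1/u = 4, Σ1/u·1/u = 15601/14400.
And Σu·w = -390, Σ1/u·w = -72/5.
AᵀA·[p, q]ᵀ = Aᵀw becomes [[126, 4]; [4, 15601/14400]]·[p, q]ᵀ = [-390, -72/5]ᵀ.
Eliminating q: (15601/14400)·(row 1) − 4·(row 2) gives (96407/800)·p = (15601/14400)·(-390) − 4·(-72/5) = -35033/96, so p = -16525/5457.
Then q = ((-72/5) − 4·(-16525/5457))/(15601/14400) = -3840/1819.

p = -3.028, q = -2.111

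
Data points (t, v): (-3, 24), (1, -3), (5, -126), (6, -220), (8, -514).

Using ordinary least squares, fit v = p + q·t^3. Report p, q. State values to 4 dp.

Normal-equation sums: Σ1 = 5, Σt^3 = 827, Σt^3·t^3 = 325155.
For Xᵀv: Σv = -839, Σt^3·v = -327089.
Eliminating q: 325155·(row 1) − 827·(row 2) gives 941846·p = 325155·(-839) − 827·(-327089) = -2302442, so p = -1151221/470923.
Then q = ((-327089) − 827·(-1151221/470923))/325155 = -470796/470923.

p = -2.4446, q = -0.9997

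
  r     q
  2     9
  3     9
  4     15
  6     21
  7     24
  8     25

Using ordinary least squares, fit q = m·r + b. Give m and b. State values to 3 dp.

m = 3.000, b = 2.167

From the data, Σr·r = 178, Σr = 30, Σ1 = 6.
Moment sums: Σr·q = 599, Σq = 103.
Determinant 178·6 − 30² = 168.
m = (599·6 − 30·103)/168 = 3; b = (178·103 − 30·599)/168 = 13/6.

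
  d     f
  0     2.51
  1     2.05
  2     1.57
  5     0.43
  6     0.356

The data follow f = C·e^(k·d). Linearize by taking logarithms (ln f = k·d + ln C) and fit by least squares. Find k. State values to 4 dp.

Taking logs, ln f = k·d + ln C, so regress ln f on d.
XᵀX = [[66.0000, 14.0000]; [14.0000, 5]], rhs = [-8.7968, 0.2124]ᵀ  (here Σd = 14.0000, Σ(d)² = 66.0000, Σln f = 0.2124, Σd·ln f = -8.7968).
Slope k = (n·Σd·ln f − Σd·Σln f)/(n·Σ(d)² − (Σd)²) = (5·-8.7968 − 14.0000·0.2124)/134.0000 = -0.35043; ln C = (Σln f − k·Σd)/n = 1.02369.

k = -0.3504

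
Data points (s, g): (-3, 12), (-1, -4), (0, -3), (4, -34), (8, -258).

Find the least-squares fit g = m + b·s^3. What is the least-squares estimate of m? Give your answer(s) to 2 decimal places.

m = -2.77

Setting ∂/∂m … = 0 gives: 5·m + 548·b = -287;  548·m + 266970·b = -134592.
Eliminating b: 266970·(row 1) − 548·(row 2) gives 1034546·m = 266970·(-287) − 548·(-134592) = -2863974, so m = -1431987/517273.
Then b = ((-134592) − 548·(-1431987/517273))/266970 = -257842/517273.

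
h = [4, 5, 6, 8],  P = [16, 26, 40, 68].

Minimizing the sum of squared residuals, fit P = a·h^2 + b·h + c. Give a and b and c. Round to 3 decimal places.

a = 0.636, b = 5.473, c = -16.400

Entries of MᵀM: Σh^2·h^2 = 6273, Σh^2·h = 917, Σh^2 = 141, Σh·h = 141, Σh = 23, Σ1 = 4.
Moment sums: Σh^2·P = 6698, Σh·P = 978, ΣP = 150.
So MᵀM·[a, b, c]ᵀ = MᵀP: [[6273, 917, 141]; [917, 141, 23]; [141, 23, 4]]·[a, b, c]ᵀ = [6698, 978, 150]ᵀ.
Inverting the 3×3 Gram matrix, [a, b, c]ᵀ = [7/11, 301/55, -82/5]ᵀ.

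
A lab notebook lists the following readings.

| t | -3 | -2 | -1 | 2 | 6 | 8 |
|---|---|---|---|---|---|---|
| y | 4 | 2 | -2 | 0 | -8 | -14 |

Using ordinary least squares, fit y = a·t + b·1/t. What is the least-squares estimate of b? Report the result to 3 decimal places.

Normal-equation sums: Σt·t = 118, Σt·1/t = 6, Σ1/t·1/t = 953/576.
For Mᵀy: Σt·y = -174, Σ1/t·y = -41/12.
Normal equations: [[118, 6]; [6, 953/576]]·[a, b]ᵀ = [-174, -41/12]ᵀ.
Determinant 118·(953/576) − 6² = 45859/288.
a = ((-174)·(953/576) − 6·(-41/12))/(45859/288) = -77007/45859; b = (118·(-41/12) − 6·(-174))/(45859/288) = 184560/45859.

b = 4.025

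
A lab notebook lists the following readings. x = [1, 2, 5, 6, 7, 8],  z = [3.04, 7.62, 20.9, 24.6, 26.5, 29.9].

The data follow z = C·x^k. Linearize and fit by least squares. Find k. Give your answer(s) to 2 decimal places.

With ln zᵢ as the transformed response and ln xᵢ as the regressor:
Σln x = 8.1197, Σ(ln x)² = 14.3918, Σln z = 16.0601, Σln x·ln z = 25.4811.
Normal system: [[14.3918, 8.1197]; [8.1197, 6]]·[k, ln C]ᵀ = [25.4811, 16.0601]ᵀ.
Solving (det = 20.4213): k = 1.10098, ln C = 1.18675.

k = 1.10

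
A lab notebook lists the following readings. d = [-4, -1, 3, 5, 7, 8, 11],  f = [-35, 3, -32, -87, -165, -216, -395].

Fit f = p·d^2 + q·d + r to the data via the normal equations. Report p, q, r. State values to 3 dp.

With design matrix X, XᵀX = [[22101, 2273, 285]; [2273, 285, 29]; [285, 29, 7]] and Xᵀf = [-72724, -7622, -927]ᵀ.
Solving the 3×3 system (Gaussian elimination) gives p = -715948/235151, q = -1300769/470302, r = 1406101/470302.

p = -3.045, q = -2.766, r = 2.990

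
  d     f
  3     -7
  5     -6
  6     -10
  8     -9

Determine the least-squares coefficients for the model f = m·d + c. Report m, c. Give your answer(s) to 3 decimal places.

m = -0.538, c = -5.038

Compute the Gram sums: Σd·d = 134, Σd = 22, Σ1 = 4.
And Σd·f = -183, Σf = -32.
So MᵀM·[m, c]ᵀ = Mᵀf: [[134, 22]; [22, 4]]·[m, c]ᵀ = [-183, -32]ᵀ.
Determinant 134·4 − 22² = 52.
m = ((-183)·4 − 22·(-32))/52 = -7/13; c = (134·(-32) − 22·(-183))/52 = -131/26.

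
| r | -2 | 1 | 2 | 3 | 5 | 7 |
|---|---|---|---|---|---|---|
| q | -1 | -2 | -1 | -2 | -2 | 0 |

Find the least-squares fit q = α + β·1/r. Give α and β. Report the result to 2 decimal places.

α = -1.14, β = -0.69

From the data, Σ1 = 6, Σ1/r = 176/105, Σ1/r·1/r = 36857/22050.
And Σq = -8, Σ1/r·q = -46/15.
Eliminating β: (36857/22050)·(row 1) − (176/105)·(row 2) gives (15919/2205)·α = (36857/22050)·(-8) − (176/105)·(-46/15) = -10084/1225, so α = -90756/79595.
Then β = ((-46/15) − (176/105)·(-90756/79595))/(36857/22050) = -11004/15919.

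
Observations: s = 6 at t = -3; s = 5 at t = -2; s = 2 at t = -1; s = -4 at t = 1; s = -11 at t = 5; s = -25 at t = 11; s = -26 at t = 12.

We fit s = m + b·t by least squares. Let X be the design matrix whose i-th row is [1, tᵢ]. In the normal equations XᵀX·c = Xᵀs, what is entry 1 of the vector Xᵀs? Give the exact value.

-53

Entry 1 ↔ basis 1, so (Xᵀs)_{1} = Σᵢ sᵢ = (1)·(6) + (1)·(5) + (1)·(2) + (1)·(-4) + (1)·(-11) + (1)·(-25) + (1)·(-26) = -53.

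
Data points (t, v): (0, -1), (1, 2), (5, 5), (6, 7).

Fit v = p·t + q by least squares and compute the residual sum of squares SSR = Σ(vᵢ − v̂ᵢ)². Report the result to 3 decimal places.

Entries of MᵀM: Σt·t = 62, Σt = 12, Σ1 = 4.
And Σt·v = 69, Σv = 13.
MᵀM·[p, q]ᵀ = Mᵀv becomes [[62, 12]; [12, 4]]·[p, q]ᵀ = [69, 13]ᵀ.
Determinant 62·4 − 12² = 104.
p = (69·4 − 12·13)/104 = 15/13; q = (62·13 − 12·69)/104 = -11/52.
Residuals: -41/52, 55/52, -29/52, 15/52; SSR = 111/52.

SSR = 2.135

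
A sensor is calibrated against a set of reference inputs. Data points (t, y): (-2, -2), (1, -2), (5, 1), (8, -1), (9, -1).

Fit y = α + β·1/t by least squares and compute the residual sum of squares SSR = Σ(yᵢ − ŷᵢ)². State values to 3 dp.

Sums needed: Σ1 = 5, Σ1/t = 337/360, Σ1/t·1/t = 170809/129600.
Moment sums: Σy = -5, Σ1/t·y = -373/360.
MᵀM·[α, β]ᵀ = Mᵀy becomes [[5, 337/360]; [337/360, 170809/129600]]·[α, β]ᵀ = [-5, -373/360]ᵀ.
Determinant 5·(170809/129600) − (337/360)² = 185119/32400.
α = ((-5)·(170809/129600) − (337/360)·(-373/360))/(185119/32400) = -182086/185119; β = (5·(-373/360) − (337/360)·(-5))/(185119/32400) = -16200/185119.
Residuals: -196252/185119, -15632/16829, 370445/185119, -1008/185119, -1233/185119; SSR = 1109094/185119.

SSR = 5.991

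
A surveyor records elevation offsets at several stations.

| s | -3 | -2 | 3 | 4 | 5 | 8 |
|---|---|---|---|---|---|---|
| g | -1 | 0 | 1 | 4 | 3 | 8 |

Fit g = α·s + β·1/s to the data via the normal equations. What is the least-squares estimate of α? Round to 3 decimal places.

AᵀA·[α, β]ᵀ = Aᵀg reads: 127·α + 6·β = 101;  6·α + (8501/14400)·β = 49/15.
(Σs·s = 127, Σs·1/s = 6, Σ1/s·1/s = 8501/14400, Σs·g = 101, Σ1/s·g = 49/15.)
Δ = 127·(8501/14400) − 6² = 561227/14400.
α = (101·(8501/14400) − 6·(49/15))/(561227/14400) = 12263/11941; β = (127·(49/15) − 6·101)/(561227/14400) = -58560/11941.

α = 1.027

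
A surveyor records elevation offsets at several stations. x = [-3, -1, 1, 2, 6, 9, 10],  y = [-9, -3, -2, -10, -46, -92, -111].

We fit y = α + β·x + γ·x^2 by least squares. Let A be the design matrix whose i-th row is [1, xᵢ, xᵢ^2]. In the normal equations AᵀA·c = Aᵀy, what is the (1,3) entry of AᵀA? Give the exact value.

Row 1 ↔ basis 1, column 3 ↔ basis x^2, so (AᵀA)_{1,3} = Σᵢ x^2 = (1)·(9) + (1)·(1) + (1)·(1) + (1)·(4) + (1)·(36) + (1)·(81) + (1)·(100) = 232.

232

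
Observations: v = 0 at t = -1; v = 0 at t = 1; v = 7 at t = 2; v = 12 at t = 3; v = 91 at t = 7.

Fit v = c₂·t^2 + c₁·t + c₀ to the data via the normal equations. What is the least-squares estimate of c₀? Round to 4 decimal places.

XᵀX·[c₂, c₁, c₀]ᵀ = Xᵀv reads: 2500·c₂ + 378·c₁ + 64·c₀ = 4595;  378·c₂ + 64·c₁ + 12·c₀ = 687;  64·c₂ + 12·c₁ + 5·c₀ = 110.
Row-reducing yields c₂ = 3923/2002, c₁ = -951/2002, c₀ = -1944/1001.

c₀ = -1.9421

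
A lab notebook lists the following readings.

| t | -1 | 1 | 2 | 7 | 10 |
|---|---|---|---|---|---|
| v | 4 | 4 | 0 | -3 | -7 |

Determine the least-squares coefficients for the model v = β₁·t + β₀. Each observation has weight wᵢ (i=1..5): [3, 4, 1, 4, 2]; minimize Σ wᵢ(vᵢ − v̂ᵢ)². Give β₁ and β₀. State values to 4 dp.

β₁ = -1.0274, β₀ = 3.8857

Entries of AᵀWA: Σwᵢ·t·t = 407, Σwᵢ·t = 51, Σwᵢ·1 = 14.
Moment sums: Σwᵢ·t·v = -220, Σwᵢ·v = 2.
Normal equations: [[407, 51]; [51, 14]]·[β₁, β₀]ᵀ = [-220, 2]ᵀ.
Determinant 407·14 − 51² = 3097.
β₁ = ((-220)·14 − 51·2)/3097 = -3182/3097; β₀ = (407·2 − 51·(-220))/3097 = 12034/3097.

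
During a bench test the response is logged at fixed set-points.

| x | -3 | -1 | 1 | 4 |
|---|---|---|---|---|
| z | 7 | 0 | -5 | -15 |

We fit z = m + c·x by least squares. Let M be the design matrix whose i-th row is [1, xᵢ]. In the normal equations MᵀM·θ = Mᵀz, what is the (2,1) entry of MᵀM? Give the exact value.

Row 2 ↔ basis x, column 1 ↔ basis 1, so (MᵀM)_{2,1} = Σᵢ x = (-3)·(1) + (-1)·(1) + (1)·(1) + (4)·(1) = 1.

1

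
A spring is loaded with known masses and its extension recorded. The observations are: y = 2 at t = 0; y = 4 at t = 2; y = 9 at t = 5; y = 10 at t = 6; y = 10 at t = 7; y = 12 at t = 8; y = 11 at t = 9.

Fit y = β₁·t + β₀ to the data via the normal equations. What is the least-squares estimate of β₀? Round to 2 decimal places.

Sums needed: Σt·t = 259, Σt = 37, Σ1 = 7.
For Xᵀy: Σt·y = 378, Σy = 58.
Normal equations: [[259, 37]; [37, 7]]·[β₁, β₀]ᵀ = [378, 58]ᵀ.
det = 259·7 − 37² = 444.
β₁ = (378·7 − 37·58)/444 = 125/111; β₀ = (259·58 − 37·378)/444 = 7/3.

β₀ = 2.33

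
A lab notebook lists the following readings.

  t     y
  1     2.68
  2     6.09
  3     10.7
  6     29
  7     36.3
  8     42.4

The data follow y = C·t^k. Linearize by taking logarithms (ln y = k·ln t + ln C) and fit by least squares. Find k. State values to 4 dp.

Let Y = ln y. Fitting Y = k·ln t + ln C by least squares:
Σln t = 7.6089, Σ(ln t)² = 13.0084, Σln y = 15.8690, Σln t·ln y = 24.6710.
Normal system: [[13.0084, 7.6089]; [7.6089, 6]]·[k, ln C]ᵀ = [24.6710, 15.8690]ᵀ.
Solving (det = 20.1558): k = 1.35350, ln C = 0.92839.

k = 1.3535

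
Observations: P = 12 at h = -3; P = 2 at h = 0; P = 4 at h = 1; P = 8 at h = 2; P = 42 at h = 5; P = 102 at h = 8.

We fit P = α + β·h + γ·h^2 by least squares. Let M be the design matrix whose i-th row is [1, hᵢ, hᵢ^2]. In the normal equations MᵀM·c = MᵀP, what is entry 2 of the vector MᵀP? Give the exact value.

1010

Entry 2 ↔ basis h, so (MᵀP)_{2} = Σᵢ (h)·Pᵢ = (-3)·(12) + (0)·(2) + (1)·(4) + (2)·(8) + (5)·(42) + (8)·(102) = 1010.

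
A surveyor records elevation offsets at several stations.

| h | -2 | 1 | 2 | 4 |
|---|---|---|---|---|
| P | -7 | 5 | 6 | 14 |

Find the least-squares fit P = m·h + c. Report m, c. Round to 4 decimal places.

Compute the Gram sums: Σh·h = 25, Σh = 5, Σ1 = 4.
Moment sums: Σh·P = 87, ΣP = 18.
MᵀM·[m, c]ᵀ = MᵀP becomes [[25, 5]; [5, 4]]·[m, c]ᵀ = [87, 18]ᵀ.
Eliminating c: 4·(row 1) − 5·(row 2) gives 75·m = 4·87 − 5·18 = 258, so m = 86/25.
Then c = (18 − 5·(86/25))/4 = 1/5.

m = 3.4400, c = 0.2000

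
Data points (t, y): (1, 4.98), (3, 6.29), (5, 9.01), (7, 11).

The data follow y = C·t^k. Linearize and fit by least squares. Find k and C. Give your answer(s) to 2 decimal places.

k = 0.40, C = 4.68

With ln yᵢ as the transformed response and ln tᵢ as the regressor:
Σln t = 4.6540, Σ(ln t)² = 7.5838, Σln y = 8.0406, Σln t·ln y = 10.2245.
Equations: 7.5838·k + 4.6540·ln C = 10.2245;  4.6540·k + 4·ln C = 8.0406.
Slope k = (n·Σln t·ln y − Σln t·Σln y)/(n·Σ(ln t)² − (Σln t)²) = (4·10.2245 − 4.6540·8.0406)/8.6759 = 0.40079; ln C = (Σln y − k·Σln t)/n = 1.54384, so C = exp(1.54384) = 4.68255.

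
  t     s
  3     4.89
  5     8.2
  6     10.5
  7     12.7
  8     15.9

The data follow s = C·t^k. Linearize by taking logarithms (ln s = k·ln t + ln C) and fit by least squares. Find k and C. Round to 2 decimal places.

k = 1.18, C = 1.29

Linearized form: ln s = k·ln t + ln C. From the 5 transformed points,
XᵀX = [[15.1183, 8.5252]; [8.5252, 5]], rhs = [20.0414, 11.3506]ᵀ  (here Σln t = 8.5252, Σ(ln t)² = 15.1183, Σln s = 11.3506, Σln t·ln s = 20.0414).
Slope k = (n·Σln t·ln s − Σln t·Σln s)/(n·Σ(ln t)² − (Σln t)²) = (5·20.0414 − 8.5252·11.3506)/2.9130 = 1.18129; ln C = (Σln s − k·Σln t)/n = 0.25599, so C = exp(0.25599) = 1.29174.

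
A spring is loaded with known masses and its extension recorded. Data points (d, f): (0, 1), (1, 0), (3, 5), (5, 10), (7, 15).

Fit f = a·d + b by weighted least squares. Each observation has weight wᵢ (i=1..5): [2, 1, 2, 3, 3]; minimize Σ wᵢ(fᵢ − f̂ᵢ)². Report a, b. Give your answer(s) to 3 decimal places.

The normal system MᵀWM·[a, b]ᵀ = MᵀWf is [[241, 43]; [43, 11]]·[a, b]ᵀ = [495, 87]ᵀ.
Δ = 241·11 − 43² = 802.
a = (495·11 − 43·87)/802 = 852/401; b = (241·87 − 43·495)/802 = -159/401.

a = 2.125, b = -0.397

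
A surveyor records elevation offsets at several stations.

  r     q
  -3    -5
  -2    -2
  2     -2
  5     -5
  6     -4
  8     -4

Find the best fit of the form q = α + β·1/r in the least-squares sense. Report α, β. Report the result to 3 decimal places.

Forming XᵀX = [[6, 19/120]; [19/120, 10001/14400]] and Xᵀq = [-22, -1/2]ᵀ gives XᵀX·[α, β]ᵀ = Xᵀq.
Determinant 6·(10001/14400) − (19/120)² = 11929/2880.
α = ((-22)·(10001/14400) − (19/120)·(-1/2))/(11929/2880) = -218882/59645; β = (6·(-1/2) − (19/120)·(-22))/(11929/2880) = 1392/11929.

α = -3.670, β = 0.117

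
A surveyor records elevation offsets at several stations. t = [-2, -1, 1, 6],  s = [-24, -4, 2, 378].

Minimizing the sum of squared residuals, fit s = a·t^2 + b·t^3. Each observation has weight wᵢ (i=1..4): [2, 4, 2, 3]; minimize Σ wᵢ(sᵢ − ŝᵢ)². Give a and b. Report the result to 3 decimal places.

Entries of MᵀWM: Σwᵢ·t^2·t^2 = 3926, Σwᵢ·t^2·t^3 = 23262, Σwᵢ·t^3·t^3 = 140102.
Moment sums: Σwᵢ·t^2·s = 40620, Σwᵢ·t^3·s = 245348.
So MᵀWM·[a, b]ᵀ = MᵀWs: [[3926, 23262]; [23262, 140102]]·[a, b]ᵀ = [40620, 245348]ᵀ.
det = 3926·140102 − 23262² = 8919808.
a = (40620·140102 − 23262·245348)/8919808 = -1021371/557488; b = (3926·245348 − 23262·40620)/8919808 = 1145863/557488.

a = -1.832, b = 2.055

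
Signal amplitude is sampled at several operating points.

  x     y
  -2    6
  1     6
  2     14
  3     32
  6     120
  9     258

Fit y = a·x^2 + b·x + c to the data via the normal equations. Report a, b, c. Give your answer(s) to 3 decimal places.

The normal system MᵀM·[a, b, c]ᵀ = Mᵀy is [[7971, 973, 135]; [973, 135, 19]; [135, 19, 6]]·[a, b, c]ᵀ = [25592, 3160, 436]ᵀ.
Solving the 3×3 system (Gaussian elimination) gives a = 31559/10743, b = 8463/3581, c = -9818/10743.

a = 2.938, b = 2.363, c = -0.914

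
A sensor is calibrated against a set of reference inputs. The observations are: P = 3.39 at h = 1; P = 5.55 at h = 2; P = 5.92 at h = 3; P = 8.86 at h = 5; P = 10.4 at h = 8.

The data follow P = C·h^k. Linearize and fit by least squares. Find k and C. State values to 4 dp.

k = 0.5389, C = 3.5132

Linearized form: ln P = k·ln h + ln C. From the 5 transformed points,
Σln h = 5.4806, Σ(ln h)² = 8.6018, Σln P = 9.2363, Σln h·ln P = 11.5223.
Normal system: [[8.6018, 5.4806]; [5.4806, 5]]·[k, ln C]ᵀ = [11.5223, 9.2363]ᵀ.
Δ = 8.6018·5 − (5.4806)² = 12.9714; k = (11.5223·5 − 5.4806·9.2363)/12.9714 = 0.53893, ln C = (8.6018·9.2363 − 5.4806·11.5223)/12.9714 = 1.25653, so C = exp(1.25653) = 3.51319.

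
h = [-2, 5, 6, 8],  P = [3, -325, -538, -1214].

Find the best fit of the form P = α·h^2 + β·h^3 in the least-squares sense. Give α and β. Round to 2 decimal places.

XᵀX·[α, β]ᵀ = XᵀP reads: 6033·α + 43637·β = -105177;  43637·α + 324489·β = -778425.
(Σh^2·h^2 = 6033, Σh^2·h^3 = 43637, Σh^3·h^3 = 324489, Σh^2·P = -105177, Σh^3·P = -778425.)
det = 6033·324489 − 43637² = 53454368.
α = ((-105177)·324489 − 43637·(-778425))/53454368 = -3651087/1214872; β = (6033·(-778425) − 43637·(-105177))/53454368 = -26657319/13363592.

α = -3.01, β = -1.99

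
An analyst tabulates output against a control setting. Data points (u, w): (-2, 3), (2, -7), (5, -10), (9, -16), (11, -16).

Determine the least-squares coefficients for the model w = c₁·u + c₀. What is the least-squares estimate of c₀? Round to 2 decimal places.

c₀ = -1.93

The normal equations are: 235·c₁ + 25·c₀ = -390;  25·c₁ + 5·c₀ = -46.
det = 235·5 − 25² = 550.
c₁ = ((-390)·5 − 25·(-46))/550 = -16/11; c₀ = (235·(-46) − 25·(-390))/550 = -106/55.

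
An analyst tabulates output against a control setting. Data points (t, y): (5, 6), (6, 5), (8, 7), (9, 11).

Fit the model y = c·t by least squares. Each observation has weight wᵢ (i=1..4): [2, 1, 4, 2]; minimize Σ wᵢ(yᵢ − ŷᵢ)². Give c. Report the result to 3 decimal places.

Entries of MᵀWM: Σwᵢ·t·t = 504.
For MᵀWy: Σwᵢ·t·y = 512.
So MᵀWM·[c]ᵀ = MᵀWy: [[504]]·[c]ᵀ = [512]ᵀ.
c = 512/504 = 1.01587.

c = 1.016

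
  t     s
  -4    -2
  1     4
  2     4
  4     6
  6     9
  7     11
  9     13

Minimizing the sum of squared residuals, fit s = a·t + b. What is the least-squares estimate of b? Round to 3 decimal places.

b = 2.305

Sums needed: Σt·t = 203, Σt = 25, Σ1 = 7.
And Σt·s = 292, Σs = 45.
Normal equations: [[203, 25]; [25, 7]]·[a, b]ᵀ = [292, 45]ᵀ.
Eliminating b: 7·(row 1) − 25·(row 2) gives 796·a = 7·292 − 25·45 = 919, so a = 919/796.
Then b = (45 − 25·(919/796))/7 = 1835/796.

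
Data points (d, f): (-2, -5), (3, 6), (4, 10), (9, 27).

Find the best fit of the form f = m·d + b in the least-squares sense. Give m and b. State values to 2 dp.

m = 2.92, b = -0.71

The normal equations are: 110·m + 14·b = 311;  14·m + 4·b = 38.
Eliminating b: 4·(row 1) − 14·(row 2) gives 244·m = 4·311 − 14·38 = 712, so m = 178/61.
Then b = (38 − 14·(178/61))/4 = -87/122.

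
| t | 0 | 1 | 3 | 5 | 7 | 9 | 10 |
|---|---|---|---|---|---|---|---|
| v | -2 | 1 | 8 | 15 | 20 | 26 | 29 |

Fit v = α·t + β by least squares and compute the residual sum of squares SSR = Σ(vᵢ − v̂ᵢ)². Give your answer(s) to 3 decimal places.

SSR = 1.957

The normal equations are: 265·α + 35·β = 764;  35·α + 7·β = 97.
(Σt·t = 265, Σt = 35, Σ1 = 7, Σt·v = 764, Σv = 97.)
Eliminating β: 7·(row 1) − 35·(row 2) gives 630·α = 7·764 − 35·97 = 1953, so α = 31/10.
Then β = (97 − 35·(31/10))/7 = -23/14.
Residuals: -5/14, -16/35, 12/35, 8/7, -2/35, -9/35, -5/14; SSR = 137/70.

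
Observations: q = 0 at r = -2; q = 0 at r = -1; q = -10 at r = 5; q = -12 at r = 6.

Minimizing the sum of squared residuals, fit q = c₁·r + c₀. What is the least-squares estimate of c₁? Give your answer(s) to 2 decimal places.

c₁ = -1.56

Setting ∂/∂c₁ … = 0 gives: 66·c₁ + 8·c₀ = -122;  8·c₁ + 4·c₀ = -22.
(Σr·r = 66, Σr = 8, Σ1 = 4, Σr·q = -122, Σq = -22.)
Eliminating c₀: 4·(row 1) − 8·(row 2) gives 200·c₁ = 4·(-122) − 8·(-22) = -312, so c₁ = -39/25.
Then c₀ = ((-22) − 8·(-39/25))/4 = -119/50.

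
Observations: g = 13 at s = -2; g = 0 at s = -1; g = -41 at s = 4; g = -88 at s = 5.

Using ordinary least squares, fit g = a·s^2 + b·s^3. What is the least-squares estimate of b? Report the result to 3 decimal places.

Forming MᵀM = [[898, 4116]; [4116, 19786]] and Mᵀg = [-2804, -13728]ᵀ gives MᵀM·[a, b]ᵀ = Mᵀg.
det = 898·19786 − 4116² = 826372.
a = ((-2804)·19786 − 4116·(-13728))/826372 = 256126/206593; b = (898·(-13728) − 4116·(-2804))/826372 = -196620/206593.

b = -0.952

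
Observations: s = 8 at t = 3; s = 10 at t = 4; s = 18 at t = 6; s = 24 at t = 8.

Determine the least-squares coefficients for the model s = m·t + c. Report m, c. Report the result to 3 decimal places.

From the data, Σt·t = 125, Σt = 21, Σ1 = 4.
Right-hand side: Σt·s = 364, Σs = 60.
MᵀM·[m, c]ᵀ = Mᵀs becomes [[125, 21]; [21, 4]]·[m, c]ᵀ = [364, 60]ᵀ.
det = 125·4 − 21² = 59.
m = (364·4 − 21·60)/59 = 196/59; c = (125·60 − 21·364)/59 = -144/59.

m = 3.322, c = -2.441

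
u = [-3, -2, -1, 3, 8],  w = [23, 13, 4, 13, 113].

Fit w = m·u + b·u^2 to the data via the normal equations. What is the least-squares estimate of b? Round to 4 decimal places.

AᵀA·[m, b]ᵀ = Aᵀw reads: 87·m + 503·b = 844;  503·m + 4275·b = 7612.
(Σu·u = 87, Σu·u^2 = 503, Σu^2·u^2 = 4275, Σu·w = 844, Σu^2·w = 7612.)
Eliminating b: 4275·(row 1) − 503·(row 2) gives 118916·m = 4275·844 − 503·7612 = -220736, so m = -55184/29729.
Then b = (7612 − 503·(-55184/29729))/4275 = 59428/29729.

b = 1.9990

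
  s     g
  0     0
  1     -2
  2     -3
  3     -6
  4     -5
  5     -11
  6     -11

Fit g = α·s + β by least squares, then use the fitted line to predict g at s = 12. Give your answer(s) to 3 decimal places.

The normal equations are: 91·α + 21·β = -167;  21·α + 7·β = -38.
det = 91·7 − 21² = 196.
α = ((-167)·7 − 21·(-38))/196 = -53/28; β = (91·(-38) − 21·(-167))/196 = 1/4.
At s = 12: ĝ = (-53/28)·(12) + (1/4)·(1) = -629/28.

ĝ = -22.464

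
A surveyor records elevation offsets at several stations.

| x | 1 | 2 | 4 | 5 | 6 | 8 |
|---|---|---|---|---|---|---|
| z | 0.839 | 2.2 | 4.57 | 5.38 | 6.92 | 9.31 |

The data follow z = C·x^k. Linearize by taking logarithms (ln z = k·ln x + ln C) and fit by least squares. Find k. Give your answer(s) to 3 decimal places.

k = 1.137

With ln zᵢ as the transformed response and ln xᵢ as the regressor:
Sums: Σln x = 7.5601, Σ(ln x)² = 12.5270, Σln z = 7.9806, Σln x·ln z = 13.4666.
Normal system: [[12.5270, 7.5601]; [7.5601, 6]]·[k, ln C]ᵀ = [13.4666, 7.9806]ᵀ.
Solving (det = 18.0074): k = 1.13651, ln C = -0.10192.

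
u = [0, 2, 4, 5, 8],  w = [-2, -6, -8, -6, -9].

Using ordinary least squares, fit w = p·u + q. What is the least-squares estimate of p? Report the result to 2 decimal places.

The normal system MᵀM·[p, q]ᵀ = Mᵀw is [[109, 19]; [19, 5]]·[p, q]ᵀ = [-146, -31]ᵀ.
det = 109·5 − 19² = 184.
p = ((-146)·5 − 19·(-31))/184 = -141/184; q = (109·(-31) − 19·(-146))/184 = -605/184.

p = -0.77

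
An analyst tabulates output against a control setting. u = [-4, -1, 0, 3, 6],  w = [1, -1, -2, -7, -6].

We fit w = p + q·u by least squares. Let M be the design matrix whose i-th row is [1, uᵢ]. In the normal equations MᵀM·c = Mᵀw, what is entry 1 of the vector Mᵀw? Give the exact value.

Entry 1 ↔ basis 1, so (Mᵀw)_{1} = Σᵢ wᵢ = (1)·(1) + (1)·(-1) + (1)·(-2) + (1)·(-7) + (1)·(-6) = -15.

-15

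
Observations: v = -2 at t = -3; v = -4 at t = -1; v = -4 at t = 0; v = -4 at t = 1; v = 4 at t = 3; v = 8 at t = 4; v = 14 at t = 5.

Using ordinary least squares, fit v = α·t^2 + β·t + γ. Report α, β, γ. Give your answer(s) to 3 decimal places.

α = 0.562, β = 0.859, γ = -4.286

Forming AᵀA = [[1045, 189, 61]; [189, 61, 9]; [61, 9, 7]] and Aᵀv = [488, 120, 12]ᵀ gives AᵀA·[α, β, γ]ᵀ = Aᵀv.
Solving the 3×3 system (Gaussian elimination) gives α = 3233/5754, β = 1647/1918, γ = -12331/2877.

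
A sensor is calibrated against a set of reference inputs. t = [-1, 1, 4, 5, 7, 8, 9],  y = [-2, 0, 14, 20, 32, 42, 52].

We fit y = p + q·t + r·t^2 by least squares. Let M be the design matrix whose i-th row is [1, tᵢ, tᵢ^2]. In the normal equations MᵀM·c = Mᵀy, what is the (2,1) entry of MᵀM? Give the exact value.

Row 2 ↔ basis t, column 1 ↔ basis 1, so (MᵀM)_{2,1} = Σᵢ t = (-1)·(1) + (1)·(1) + (4)·(1) + (5)·(1) + (7)·(1) + (8)·(1) + (9)·(1) = 33.

33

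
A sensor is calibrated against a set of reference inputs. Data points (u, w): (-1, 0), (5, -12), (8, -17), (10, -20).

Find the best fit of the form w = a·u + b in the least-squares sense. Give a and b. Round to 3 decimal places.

The normal equations are: 190·a + 22·b = -396;  22·a + 4·b = -49.
(Σu·u = 190, Σu = 22, Σ1 = 4, Σu·w = -396, Σw = -49.)
det = 190·4 − 22² = 276.
a = ((-396)·4 − 22·(-49))/276 = -11/6; b = (190·(-49) − 22·(-396))/276 = -13/6.

a = -1.833, b = -2.167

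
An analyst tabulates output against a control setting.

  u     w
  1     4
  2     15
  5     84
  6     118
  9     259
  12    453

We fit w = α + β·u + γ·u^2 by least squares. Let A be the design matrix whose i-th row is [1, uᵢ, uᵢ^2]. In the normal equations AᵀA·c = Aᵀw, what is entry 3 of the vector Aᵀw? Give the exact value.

Entry 3 ↔ basis u^2, so (Aᵀw)_{3} = Σᵢ (u^2)·wᵢ = (1)·(4) + (4)·(15) + (25)·(84) + (36)·(118) + (81)·(259) + (144)·(453) = 92623.

92623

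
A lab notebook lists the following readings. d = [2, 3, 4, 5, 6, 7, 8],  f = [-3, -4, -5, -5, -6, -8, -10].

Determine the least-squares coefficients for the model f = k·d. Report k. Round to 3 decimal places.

k = -1.158

Forming AᵀA = [[203]] and Aᵀf = [-235]ᵀ gives AᵀA·[k]ᵀ = Aᵀf.
Hence k = -235 / 203 ≈ -1.15764.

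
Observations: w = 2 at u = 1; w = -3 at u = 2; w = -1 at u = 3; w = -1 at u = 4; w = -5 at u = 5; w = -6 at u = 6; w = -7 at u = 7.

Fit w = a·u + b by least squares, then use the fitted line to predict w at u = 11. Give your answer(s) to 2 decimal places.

ŵ = -12.25

The normal system AᵀA·[a, b]ᵀ = Aᵀw is [[140, 28]; [28, 7]]·[a, b]ᵀ = [-121, -21]ᵀ.
Eliminating b: 7·(row 1) − 28·(row 2) gives 196·a = 7·(-121) − 28·(-21) = -259, so a = -37/28.
Then b = ((-21) − 28·(-37/28))/7 = 16/7.
At u = 11: ŵ = (-37/28)·(11) + (16/7)·(1) = -49/4.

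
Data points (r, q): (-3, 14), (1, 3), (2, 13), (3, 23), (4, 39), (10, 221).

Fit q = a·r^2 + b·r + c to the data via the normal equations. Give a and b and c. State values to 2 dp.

a = 2.05, b = 1.57, c = 0.22

The normal system XᵀX·[a, b, c]ᵀ = Xᵀq is [[10435, 1073, 139]; [1073, 139, 17]; [139, 17, 6]]·[a, b, c]ᵀ = [23112, 2422, 313]ᵀ.
Solving the 3×3 system (Gaussian elimination) gives a = 238835/116448, b = 911467/582240, c = 5249/24260.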